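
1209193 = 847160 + 362033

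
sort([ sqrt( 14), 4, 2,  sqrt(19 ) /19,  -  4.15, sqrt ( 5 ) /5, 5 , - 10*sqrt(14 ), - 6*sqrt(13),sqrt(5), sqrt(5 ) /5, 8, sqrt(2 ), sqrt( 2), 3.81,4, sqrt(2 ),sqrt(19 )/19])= [ - 10* sqrt(14 ),- 6 * sqrt(13),-4.15,sqrt( 19 ) /19, sqrt( 19 )/19, sqrt(5)/5, sqrt(5)/5, sqrt(2),sqrt(2), sqrt(2 ),  2, sqrt (5), sqrt( 14), 3.81, 4, 4, 5, 8]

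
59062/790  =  29531/395 = 74.76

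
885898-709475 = 176423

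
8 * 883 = 7064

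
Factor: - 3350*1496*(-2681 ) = 2^4 * 5^2*7^1*11^1*17^1*67^1 * 383^1= 13436099600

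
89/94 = 89/94 = 0.95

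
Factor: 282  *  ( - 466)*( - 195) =2^2 * 3^2*5^1* 13^1*47^1 *233^1 = 25625340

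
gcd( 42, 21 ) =21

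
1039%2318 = 1039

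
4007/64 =62 + 39/64 = 62.61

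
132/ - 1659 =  - 44/553 = - 0.08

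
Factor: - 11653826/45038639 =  - 2^1*5826913^1*45038639^(  -  1)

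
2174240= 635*3424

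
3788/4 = 947=   947.00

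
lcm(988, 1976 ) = 1976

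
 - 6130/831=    - 6130/831  =  - 7.38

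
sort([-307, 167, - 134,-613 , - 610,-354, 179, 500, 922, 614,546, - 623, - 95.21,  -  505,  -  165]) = [ - 623,-613, - 610,-505, - 354, - 307, - 165,  -  134, - 95.21 , 167, 179, 500 , 546,614,922]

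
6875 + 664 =7539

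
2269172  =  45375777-43106605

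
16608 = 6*2768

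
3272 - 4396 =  - 1124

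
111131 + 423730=534861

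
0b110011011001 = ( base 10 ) 3289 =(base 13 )1660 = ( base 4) 303121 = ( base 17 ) B68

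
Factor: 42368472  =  2^3*3^2*353^1 *1667^1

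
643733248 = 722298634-78565386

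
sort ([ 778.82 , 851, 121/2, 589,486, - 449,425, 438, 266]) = [-449, 121/2,  266, 425, 438, 486,589, 778.82,851 ] 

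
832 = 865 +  -33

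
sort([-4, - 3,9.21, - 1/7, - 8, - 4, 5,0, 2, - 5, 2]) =[ - 8,- 5, - 4, - 4, - 3, - 1/7 , 0,  2,2, 5, 9.21]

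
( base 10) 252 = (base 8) 374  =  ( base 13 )165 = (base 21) C0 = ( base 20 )CC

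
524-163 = 361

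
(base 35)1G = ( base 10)51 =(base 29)1m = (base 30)1L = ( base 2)110011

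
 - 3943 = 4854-8797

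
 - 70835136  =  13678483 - 84513619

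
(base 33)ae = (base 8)530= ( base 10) 344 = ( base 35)9T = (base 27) CK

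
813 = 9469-8656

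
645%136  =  101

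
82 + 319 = 401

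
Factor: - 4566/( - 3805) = 6/5 = 2^1*3^1* 5^(-1)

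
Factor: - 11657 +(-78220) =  - 3^1 * 29959^1= - 89877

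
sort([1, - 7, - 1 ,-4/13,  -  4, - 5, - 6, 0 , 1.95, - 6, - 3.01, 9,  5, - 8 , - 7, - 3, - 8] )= [ - 8, - 8, - 7, -7, - 6, - 6,-5,- 4, - 3.01, -3, - 1, - 4/13, 0, 1 , 1.95, 5, 9]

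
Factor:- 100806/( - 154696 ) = 159/244=2^( - 2)*3^1*53^1*61^(-1)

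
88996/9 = 9888 + 4/9 = 9888.44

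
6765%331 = 145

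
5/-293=-5/293 = - 0.02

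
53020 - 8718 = 44302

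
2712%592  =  344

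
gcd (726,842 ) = 2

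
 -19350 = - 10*1935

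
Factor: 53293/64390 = 389/470  =  2^ ( - 1)*5^( - 1)  *47^( - 1)*389^1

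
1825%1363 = 462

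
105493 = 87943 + 17550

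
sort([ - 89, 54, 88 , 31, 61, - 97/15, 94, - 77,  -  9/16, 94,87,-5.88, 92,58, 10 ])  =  [ - 89, - 77, - 97/15, -5.88, - 9/16, 10 , 31, 54, 58,61, 87,88, 92, 94,94 ]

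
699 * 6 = 4194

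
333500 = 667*500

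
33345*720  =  24008400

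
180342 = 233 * 774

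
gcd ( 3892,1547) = 7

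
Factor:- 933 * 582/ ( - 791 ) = 543006/791 = 2^1 * 3^2*7^(-1 )*97^1  *113^(-1 )*311^1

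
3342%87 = 36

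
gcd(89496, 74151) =99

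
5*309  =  1545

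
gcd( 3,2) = 1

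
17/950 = 17/950=0.02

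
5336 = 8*667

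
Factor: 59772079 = 97^1*616207^1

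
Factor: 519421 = 7^1*74203^1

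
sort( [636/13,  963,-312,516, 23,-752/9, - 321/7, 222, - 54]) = [ - 312,-752/9, - 54,-321/7,  23, 636/13,222,  516,963]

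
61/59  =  61/59 = 1.03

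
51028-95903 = - 44875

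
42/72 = 7/12 = 0.58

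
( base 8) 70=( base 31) 1P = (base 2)111000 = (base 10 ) 56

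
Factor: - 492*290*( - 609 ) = 86892120 = 2^3*3^2*5^1*7^1 * 29^2*41^1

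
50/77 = 50/77 = 0.65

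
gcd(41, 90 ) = 1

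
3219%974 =297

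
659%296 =67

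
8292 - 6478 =1814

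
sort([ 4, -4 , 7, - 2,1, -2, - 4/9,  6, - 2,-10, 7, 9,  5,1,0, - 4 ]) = [ - 10, - 4, - 4, - 2, - 2,  -  2, - 4/9, 0, 1, 1,4, 5, 6, 7,  7, 9]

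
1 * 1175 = 1175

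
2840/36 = 78 + 8/9 = 78.89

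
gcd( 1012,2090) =22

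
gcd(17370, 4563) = 9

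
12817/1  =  12817 =12817.00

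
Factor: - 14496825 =-3^1*5^2*7^1*53^1 * 521^1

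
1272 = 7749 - 6477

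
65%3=2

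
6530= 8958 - 2428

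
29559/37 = 29559/37 = 798.89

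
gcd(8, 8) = 8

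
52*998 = 51896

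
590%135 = 50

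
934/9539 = 934/9539= 0.10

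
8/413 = 8/413 =0.02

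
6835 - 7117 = - 282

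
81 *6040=489240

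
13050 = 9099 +3951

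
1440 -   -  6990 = 8430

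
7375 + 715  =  8090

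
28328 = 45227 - 16899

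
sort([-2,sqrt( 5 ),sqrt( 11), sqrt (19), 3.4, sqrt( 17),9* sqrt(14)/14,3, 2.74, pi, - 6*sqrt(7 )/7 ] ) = [ -6*sqrt( 7 ) /7, - 2, sqrt( 5), 9*sqrt( 14) /14,2.74,3,pi,sqrt( 11 ),  3.4, sqrt( 17),  sqrt(19 )]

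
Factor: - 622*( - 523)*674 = 2^2*311^1 * 337^1*523^1 = 219256244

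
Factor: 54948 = 2^2 * 3^1 *19^1*241^1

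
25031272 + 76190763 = 101222035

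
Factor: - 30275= - 5^2 * 7^1 * 173^1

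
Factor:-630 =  - 2^1*3^2 * 5^1* 7^1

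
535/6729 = 535/6729 = 0.08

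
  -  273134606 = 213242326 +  - 486376932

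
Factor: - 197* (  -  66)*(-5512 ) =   -  2^4*3^1 *11^1 * 13^1*53^1*197^1  =  -  71667024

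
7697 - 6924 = 773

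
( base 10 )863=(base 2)1101011111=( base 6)3555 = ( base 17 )2GD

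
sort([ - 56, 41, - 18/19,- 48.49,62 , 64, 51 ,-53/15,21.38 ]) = [ - 56,-48.49, - 53/15 ,-18/19, 21.38,41,51,62, 64]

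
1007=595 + 412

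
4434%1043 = 262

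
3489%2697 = 792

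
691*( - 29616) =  - 20464656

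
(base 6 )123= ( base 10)51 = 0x33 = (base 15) 36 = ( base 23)25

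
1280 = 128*10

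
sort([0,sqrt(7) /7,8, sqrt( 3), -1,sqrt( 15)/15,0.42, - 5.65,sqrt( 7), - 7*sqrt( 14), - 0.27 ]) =[ - 7 * sqrt( 14), - 5.65, - 1, - 0.27 , 0,sqrt( 15)/15, sqrt( 7) /7,0.42, sqrt(3),sqrt(7 ),8 ] 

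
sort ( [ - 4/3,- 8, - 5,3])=[ - 8, - 5, - 4/3, 3] 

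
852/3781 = 852/3781=0.23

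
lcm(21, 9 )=63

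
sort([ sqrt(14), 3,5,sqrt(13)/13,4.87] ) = [ sqrt(13)/13, 3,sqrt( 14), 4.87, 5]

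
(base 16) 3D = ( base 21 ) 2j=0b111101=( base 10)61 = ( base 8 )75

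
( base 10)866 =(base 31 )rt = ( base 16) 362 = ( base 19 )27B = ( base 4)31202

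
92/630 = 46/315 = 0.15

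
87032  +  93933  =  180965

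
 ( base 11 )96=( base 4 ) 1221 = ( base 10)105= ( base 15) 70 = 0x69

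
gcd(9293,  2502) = 1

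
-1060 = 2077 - 3137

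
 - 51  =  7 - 58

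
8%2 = 0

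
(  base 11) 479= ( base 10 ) 570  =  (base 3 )210010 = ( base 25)mk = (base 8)1072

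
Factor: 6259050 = 2^1 * 3^2*5^2*7^1* 1987^1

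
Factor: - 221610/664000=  - 267/800= - 2^( - 5)*3^1*5^( - 2 )*89^1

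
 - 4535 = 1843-6378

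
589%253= 83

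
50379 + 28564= 78943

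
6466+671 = 7137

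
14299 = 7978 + 6321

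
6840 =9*760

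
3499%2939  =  560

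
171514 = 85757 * 2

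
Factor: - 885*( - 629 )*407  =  3^1*5^1 * 11^1 * 17^1 * 37^2*59^1  =  226562655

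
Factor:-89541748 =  - 2^2*67^1*229^1 * 1459^1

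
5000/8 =625 = 625.00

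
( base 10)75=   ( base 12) 63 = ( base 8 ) 113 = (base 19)3I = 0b1001011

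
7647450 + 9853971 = 17501421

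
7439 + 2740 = 10179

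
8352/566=14 + 214/283 = 14.76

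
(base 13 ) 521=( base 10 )872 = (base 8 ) 1550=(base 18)2C8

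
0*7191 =0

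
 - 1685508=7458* ( - 226 ) 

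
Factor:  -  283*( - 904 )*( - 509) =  - 2^3* 113^1*283^1*509^1 = -  130218488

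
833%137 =11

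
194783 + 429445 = 624228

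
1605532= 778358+827174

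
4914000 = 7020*700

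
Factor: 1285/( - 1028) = - 2^(  -  2 )*5^1 = - 5/4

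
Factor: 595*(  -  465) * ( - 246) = 68062050 = 2^1 * 3^2*5^2*7^1*17^1 * 31^1* 41^1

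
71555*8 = 572440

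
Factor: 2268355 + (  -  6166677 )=  -  2^1*1949161^1= - 3898322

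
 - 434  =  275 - 709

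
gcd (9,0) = 9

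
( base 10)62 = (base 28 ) 26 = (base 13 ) 4A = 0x3E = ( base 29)24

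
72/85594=36/42797=0.00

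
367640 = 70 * 5252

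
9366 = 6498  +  2868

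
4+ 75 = 79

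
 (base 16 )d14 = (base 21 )7c9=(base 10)3348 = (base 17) b9g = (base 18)A60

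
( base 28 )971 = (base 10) 7253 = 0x1c55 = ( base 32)72L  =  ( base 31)7GU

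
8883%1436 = 267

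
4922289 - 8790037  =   - 3867748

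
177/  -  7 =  - 26 + 5/7 = - 25.29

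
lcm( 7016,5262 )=21048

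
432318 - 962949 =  - 530631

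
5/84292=5/84292= 0.00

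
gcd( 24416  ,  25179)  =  763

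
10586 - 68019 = -57433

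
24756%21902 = 2854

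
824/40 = 20 + 3/5= 20.60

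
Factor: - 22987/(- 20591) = 59^( - 1)*127^1*181^1*349^(  -  1 ) 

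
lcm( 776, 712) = 69064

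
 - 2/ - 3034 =1/1517 = 0.00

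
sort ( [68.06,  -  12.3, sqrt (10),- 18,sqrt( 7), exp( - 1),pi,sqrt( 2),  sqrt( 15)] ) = [-18, - 12.3 , exp( -1),sqrt( 2), sqrt(7 ), pi,sqrt(10 ), sqrt(15 ), 68.06 ]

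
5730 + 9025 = 14755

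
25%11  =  3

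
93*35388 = 3291084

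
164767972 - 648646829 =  - 483878857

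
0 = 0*12828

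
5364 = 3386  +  1978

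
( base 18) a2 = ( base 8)266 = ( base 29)68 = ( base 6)502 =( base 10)182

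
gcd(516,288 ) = 12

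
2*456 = 912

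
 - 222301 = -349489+127188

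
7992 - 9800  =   - 1808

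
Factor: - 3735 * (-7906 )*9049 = 2^1*3^2*5^1 * 59^1*67^1*83^1*9049^1=   267207106590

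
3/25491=1/8497= 0.00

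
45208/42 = 22604/21 = 1076.38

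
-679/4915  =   - 1 + 4236/4915= - 0.14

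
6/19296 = 1/3216= 0.00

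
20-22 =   -  2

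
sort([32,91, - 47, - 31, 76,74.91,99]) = [ -47, - 31,32, 74.91,76, 91 , 99]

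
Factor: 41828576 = 2^5*19^1 * 89^1*773^1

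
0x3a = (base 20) 2i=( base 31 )1R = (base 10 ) 58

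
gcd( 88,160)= 8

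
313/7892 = 313/7892 = 0.04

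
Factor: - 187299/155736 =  - 2^( - 3) * 103^( - 1)*991^1 = - 991/824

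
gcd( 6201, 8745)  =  159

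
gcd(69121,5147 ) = 1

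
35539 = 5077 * 7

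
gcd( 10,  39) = 1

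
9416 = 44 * 214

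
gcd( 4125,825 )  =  825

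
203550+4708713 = 4912263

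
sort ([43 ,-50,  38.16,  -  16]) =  [ - 50, - 16,38.16, 43] 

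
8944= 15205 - 6261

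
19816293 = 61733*321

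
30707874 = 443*69318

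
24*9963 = 239112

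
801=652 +149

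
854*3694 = 3154676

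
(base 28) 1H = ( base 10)45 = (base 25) 1k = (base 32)1d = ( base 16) 2D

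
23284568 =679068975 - 655784407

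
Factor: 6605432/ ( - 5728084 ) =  - 2^1*825679^1*1432021^( - 1) = -1651358/1432021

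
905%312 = 281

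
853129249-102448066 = 750681183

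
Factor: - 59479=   -  7^1 * 29^1*293^1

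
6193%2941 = 311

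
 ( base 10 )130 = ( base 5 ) 1010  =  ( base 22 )5K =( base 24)5A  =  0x82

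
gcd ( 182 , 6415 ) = 1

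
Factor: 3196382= 2^1 * 7^1*229^1 * 997^1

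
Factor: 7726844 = 2^2 * 19^2*5351^1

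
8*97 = 776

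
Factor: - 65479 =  - 65479^1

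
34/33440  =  17/16720 =0.00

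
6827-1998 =4829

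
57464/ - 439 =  -131 + 45/439 =- 130.90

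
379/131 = 2 + 117/131=2.89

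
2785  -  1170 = 1615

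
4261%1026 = 157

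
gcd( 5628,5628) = 5628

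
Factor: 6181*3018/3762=3109043/627 = 3^(- 1)*7^1*11^(  -  1 ) * 19^(- 1)*503^1 * 883^1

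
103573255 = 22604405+80968850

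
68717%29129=10459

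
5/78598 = 5/78598 = 0.00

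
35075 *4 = 140300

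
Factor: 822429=3^2*91381^1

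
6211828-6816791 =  - 604963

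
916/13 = 916/13=   70.46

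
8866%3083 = 2700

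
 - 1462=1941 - 3403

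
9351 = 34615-25264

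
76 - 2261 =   -  2185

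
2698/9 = 299 + 7/9 = 299.78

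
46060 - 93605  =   - 47545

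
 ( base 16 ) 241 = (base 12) 401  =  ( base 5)4302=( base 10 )577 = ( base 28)kh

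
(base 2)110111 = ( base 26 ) 23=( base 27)21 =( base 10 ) 55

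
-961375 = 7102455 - 8063830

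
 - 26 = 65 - 91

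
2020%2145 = 2020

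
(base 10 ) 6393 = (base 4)1203321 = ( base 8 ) 14371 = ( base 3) 22202210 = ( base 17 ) 1521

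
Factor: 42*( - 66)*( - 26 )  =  2^3*3^2*7^1*11^1*13^1  =  72072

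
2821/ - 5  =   - 2821/5 =-564.20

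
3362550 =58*57975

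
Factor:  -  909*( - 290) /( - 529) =- 2^1* 3^2*5^1  *  23^(-2)*29^1 * 101^1 =- 263610/529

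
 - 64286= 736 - 65022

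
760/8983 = 760/8983= 0.08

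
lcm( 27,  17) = 459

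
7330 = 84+7246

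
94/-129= -94/129 = - 0.73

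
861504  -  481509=379995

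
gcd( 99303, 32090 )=1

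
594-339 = 255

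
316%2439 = 316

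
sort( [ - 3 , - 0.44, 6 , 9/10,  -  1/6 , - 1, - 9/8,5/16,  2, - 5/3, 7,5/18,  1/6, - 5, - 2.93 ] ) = [ - 5,-3, - 2.93, - 5/3, - 9/8, - 1, - 0.44, - 1/6, 1/6, 5/18, 5/16,9/10, 2, 6, 7 ]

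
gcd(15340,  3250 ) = 130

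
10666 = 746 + 9920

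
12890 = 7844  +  5046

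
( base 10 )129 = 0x81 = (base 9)153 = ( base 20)69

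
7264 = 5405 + 1859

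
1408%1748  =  1408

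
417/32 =13+1/32  =  13.03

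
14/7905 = 14/7905 = 0.00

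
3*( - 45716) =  - 137148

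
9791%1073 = 134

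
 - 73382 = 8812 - 82194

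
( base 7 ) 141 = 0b1001110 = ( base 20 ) 3i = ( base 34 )2a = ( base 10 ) 78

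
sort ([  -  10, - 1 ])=[ - 10,  -  1]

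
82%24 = 10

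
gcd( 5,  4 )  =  1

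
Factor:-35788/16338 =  - 2^1*3^(  -  1)*7^(-1)*23^1 = -46/21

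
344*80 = 27520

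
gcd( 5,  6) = 1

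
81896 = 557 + 81339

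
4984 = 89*56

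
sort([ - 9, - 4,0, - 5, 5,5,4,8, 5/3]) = [ - 9 , - 5, - 4,0,5/3, 4,5, 5,8 ]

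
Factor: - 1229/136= - 2^(  -  3)*17^(-1 )*1229^1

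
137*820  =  112340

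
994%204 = 178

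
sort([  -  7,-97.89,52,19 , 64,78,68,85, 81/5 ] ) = [-97.89, - 7, 81/5 , 19, 52,64, 68, 78,  85 ] 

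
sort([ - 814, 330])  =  [ - 814, 330 ]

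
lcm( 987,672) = 31584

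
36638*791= 28980658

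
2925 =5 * 585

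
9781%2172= 1093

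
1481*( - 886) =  - 1312166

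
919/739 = 1 + 180/739 = 1.24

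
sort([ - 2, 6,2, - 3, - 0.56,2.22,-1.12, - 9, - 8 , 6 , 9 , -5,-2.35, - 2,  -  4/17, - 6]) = [ - 9, - 8, - 6,- 5, - 3,-2.35 , - 2, - 2, - 1.12,  -  0.56 , - 4/17,  2 , 2.22,6, 6, 9]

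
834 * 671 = 559614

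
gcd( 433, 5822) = 1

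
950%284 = 98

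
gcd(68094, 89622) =234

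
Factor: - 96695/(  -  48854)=2^( - 1)*5^1*13^( - 1)*83^1*233^1*1879^( - 1) 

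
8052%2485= 597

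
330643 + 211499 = 542142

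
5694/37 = 153+33/37 = 153.89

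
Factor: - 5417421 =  - 3^1*1321^1*1367^1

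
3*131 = 393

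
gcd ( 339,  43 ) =1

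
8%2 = 0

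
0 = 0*703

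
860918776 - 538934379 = 321984397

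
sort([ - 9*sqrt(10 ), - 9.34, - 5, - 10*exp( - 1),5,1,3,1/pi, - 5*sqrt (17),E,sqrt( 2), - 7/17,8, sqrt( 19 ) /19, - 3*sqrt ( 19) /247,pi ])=[ - 9*sqrt(10), - 5 * sqrt( 17), - 9.34 ,-5, - 10*exp( - 1), - 7/17, -3*sqrt( 19 ) /247  ,  sqrt( 19 ) /19, 1/pi,1,sqrt( 2),  E,3, pi,5,8] 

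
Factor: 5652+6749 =12401 =12401^1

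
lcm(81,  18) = 162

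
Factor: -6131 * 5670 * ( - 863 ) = 30000270510 = 2^1*3^4*5^1*7^1*863^1*6131^1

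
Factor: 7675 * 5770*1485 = 2^1* 3^3*5^4*11^1*307^1 *577^1 = 65762853750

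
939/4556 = 939/4556 = 0.21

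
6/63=2/21 = 0.10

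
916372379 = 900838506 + 15533873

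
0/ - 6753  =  0/1 = - 0.00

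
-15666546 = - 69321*226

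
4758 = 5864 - 1106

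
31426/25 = 31426/25 = 1257.04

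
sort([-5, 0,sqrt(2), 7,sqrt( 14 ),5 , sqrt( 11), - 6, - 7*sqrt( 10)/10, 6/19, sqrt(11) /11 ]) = [ - 6, - 5,  -  7*sqrt(10)/10,0, sqrt( 11)/11, 6/19,sqrt( 2),sqrt( 11),  sqrt(14), 5,7 ] 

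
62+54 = 116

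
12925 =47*275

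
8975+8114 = 17089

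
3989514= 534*7471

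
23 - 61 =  - 38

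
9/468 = 1/52 = 0.02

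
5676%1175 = 976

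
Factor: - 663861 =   -  3^1 * 11^1 * 20117^1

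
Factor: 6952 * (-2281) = - 2^3 * 11^1*79^1*2281^1 = - 15857512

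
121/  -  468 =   -  1 + 347/468 = - 0.26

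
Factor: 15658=2^1*7829^1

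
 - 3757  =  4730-8487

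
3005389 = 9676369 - 6670980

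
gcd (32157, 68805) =9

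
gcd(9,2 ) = 1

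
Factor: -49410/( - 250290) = 61/309=3^( - 1) * 61^1*103^( - 1)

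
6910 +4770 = 11680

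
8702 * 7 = 60914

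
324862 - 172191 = 152671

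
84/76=1+ 2/19 = 1.11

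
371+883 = 1254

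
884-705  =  179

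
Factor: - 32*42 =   -  1344= -2^6*3^1*7^1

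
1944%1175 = 769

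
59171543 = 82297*719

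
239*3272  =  782008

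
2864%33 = 26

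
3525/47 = 75=   75.00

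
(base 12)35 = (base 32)19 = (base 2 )101001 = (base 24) 1H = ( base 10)41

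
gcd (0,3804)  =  3804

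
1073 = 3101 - 2028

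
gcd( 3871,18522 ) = 49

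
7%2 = 1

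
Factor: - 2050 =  - 2^1*5^2 * 41^1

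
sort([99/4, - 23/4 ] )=[-23/4,99/4] 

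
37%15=7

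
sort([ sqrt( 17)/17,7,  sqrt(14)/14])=[ sqrt( 17)/17,  sqrt( 14 ) /14, 7] 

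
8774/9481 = 8774/9481 = 0.93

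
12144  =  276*44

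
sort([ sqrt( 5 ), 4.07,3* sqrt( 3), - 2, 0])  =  [  -  2, 0,sqrt( 5 ), 4.07, 3*sqrt( 3 )]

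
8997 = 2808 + 6189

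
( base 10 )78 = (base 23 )39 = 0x4E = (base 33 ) 2c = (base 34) 2A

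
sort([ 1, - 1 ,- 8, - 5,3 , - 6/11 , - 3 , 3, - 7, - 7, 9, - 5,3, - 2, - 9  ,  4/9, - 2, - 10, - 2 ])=[ - 10, - 9,-8, - 7, - 7,-5,  -  5, - 3,  -  2, - 2, - 2, - 1,-6/11,4/9, 1,3,3, 3,9 ]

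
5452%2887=2565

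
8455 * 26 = 219830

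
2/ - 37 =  - 2/37  =  - 0.05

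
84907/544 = 84907/544 = 156.08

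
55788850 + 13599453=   69388303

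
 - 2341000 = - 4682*500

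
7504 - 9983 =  - 2479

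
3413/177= 19  +  50/177  =  19.28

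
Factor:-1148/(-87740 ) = 5^( - 1)*  7^1*107^ ( - 1) = 7/535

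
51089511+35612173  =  86701684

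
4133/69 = 4133/69= 59.90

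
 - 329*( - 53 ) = 17437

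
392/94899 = 56/13557 = 0.00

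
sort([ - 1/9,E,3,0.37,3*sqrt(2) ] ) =[-1/9 , 0.37,E,3, 3*sqrt ( 2) ]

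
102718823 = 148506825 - 45788002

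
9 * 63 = 567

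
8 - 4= 4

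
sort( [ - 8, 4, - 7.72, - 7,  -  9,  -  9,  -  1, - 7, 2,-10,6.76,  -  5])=[ -10 ,- 9, - 9, - 8,  -  7.72, - 7,-7, - 5, - 1,2,4,6.76] 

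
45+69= 114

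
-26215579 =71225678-97441257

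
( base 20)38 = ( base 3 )2112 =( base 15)48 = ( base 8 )104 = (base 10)68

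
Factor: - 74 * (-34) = 2^2*17^1 *37^1 = 2516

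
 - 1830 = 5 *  ( - 366)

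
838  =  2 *419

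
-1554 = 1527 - 3081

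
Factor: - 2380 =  - 2^2*5^1*7^1*17^1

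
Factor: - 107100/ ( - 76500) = 7/5 = 5^( - 1)*7^1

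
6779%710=389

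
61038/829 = 61038/829 = 73.63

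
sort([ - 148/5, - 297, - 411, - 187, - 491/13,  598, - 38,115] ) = [ - 411, - 297,-187, - 38, - 491/13, - 148/5,115,598 ] 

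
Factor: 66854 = 2^1 * 33427^1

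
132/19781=132/19781 = 0.01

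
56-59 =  - 3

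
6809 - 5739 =1070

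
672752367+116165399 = 788917766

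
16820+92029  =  108849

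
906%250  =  156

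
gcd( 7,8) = 1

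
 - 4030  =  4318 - 8348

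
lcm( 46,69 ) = 138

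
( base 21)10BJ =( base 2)10010100100111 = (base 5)301021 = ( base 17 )1FF8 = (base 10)9511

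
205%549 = 205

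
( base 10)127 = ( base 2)1111111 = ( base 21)61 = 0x7F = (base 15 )87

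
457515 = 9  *50835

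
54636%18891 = 16854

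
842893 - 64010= 778883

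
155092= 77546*2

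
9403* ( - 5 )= - 47015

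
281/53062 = 281/53062 = 0.01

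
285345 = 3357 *85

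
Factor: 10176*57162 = 581680512 = 2^7*3^2*7^1*53^1 * 1361^1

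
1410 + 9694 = 11104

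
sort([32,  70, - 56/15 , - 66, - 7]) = [ - 66,-7, - 56/15,  32,70] 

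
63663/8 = 7957 + 7/8 = 7957.88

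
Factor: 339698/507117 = 2^1*3^( - 1 )*13^( - 1)*31^1*5479^1 * 13003^(-1 )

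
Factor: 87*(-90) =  - 7830 =-2^1* 3^3*5^1*29^1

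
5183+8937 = 14120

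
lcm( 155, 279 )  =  1395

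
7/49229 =7/49229 = 0.00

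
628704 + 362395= 991099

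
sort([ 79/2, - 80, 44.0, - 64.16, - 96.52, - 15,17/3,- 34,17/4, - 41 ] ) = [-96.52, - 80, - 64.16 , - 41,  -  34, - 15, 17/4, 17/3, 79/2,44.0] 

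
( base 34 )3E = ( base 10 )116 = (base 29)40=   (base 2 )1110100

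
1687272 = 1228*1374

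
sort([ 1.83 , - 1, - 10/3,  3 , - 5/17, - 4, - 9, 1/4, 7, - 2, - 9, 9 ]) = [ - 9, - 9, - 4, - 10/3, - 2,-1, - 5/17,1/4,1.83, 3, 7,9 ] 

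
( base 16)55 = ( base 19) 49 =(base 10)85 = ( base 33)2j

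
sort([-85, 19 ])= [-85 , 19 ]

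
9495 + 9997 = 19492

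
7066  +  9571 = 16637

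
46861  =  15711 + 31150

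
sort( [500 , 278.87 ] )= [278.87, 500]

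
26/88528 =13/44264 =0.00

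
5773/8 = 5773/8=721.62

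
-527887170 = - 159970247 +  - 367916923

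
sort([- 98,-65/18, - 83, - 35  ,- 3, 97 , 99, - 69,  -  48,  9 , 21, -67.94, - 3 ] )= [ - 98,-83,  -  69,-67.94  , -48, - 35, - 65/18, - 3, - 3, 9, 21, 97, 99]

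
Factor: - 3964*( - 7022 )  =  2^3*991^1*3511^1 = 27835208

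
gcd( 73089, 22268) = 1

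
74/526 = 37/263 = 0.14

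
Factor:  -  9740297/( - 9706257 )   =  3^ ( - 3 )*7^1  *11^( - 2)* 61^1  *  2971^( - 1) * 22811^1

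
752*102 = 76704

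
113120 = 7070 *16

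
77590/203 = 382+44/203 = 382.22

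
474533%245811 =228722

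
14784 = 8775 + 6009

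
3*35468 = 106404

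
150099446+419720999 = 569820445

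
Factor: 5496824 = 2^3* 101^1 *6803^1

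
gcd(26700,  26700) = 26700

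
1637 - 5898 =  - 4261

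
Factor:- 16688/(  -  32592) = 149/291 = 3^( - 1 )*97^ (  -  1)*149^1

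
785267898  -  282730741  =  502537157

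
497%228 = 41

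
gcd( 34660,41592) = 6932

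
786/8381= 786/8381 = 0.09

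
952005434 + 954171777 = 1906177211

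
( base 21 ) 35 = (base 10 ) 68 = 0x44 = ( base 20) 38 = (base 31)26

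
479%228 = 23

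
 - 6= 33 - 39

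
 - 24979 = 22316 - 47295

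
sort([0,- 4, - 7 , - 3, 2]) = [-7, - 4,  -  3,0,2 ]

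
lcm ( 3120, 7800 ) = 15600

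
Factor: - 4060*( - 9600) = 2^9 * 3^1*5^3*  7^1 * 29^1 =38976000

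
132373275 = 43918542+88454733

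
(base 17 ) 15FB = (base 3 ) 100002100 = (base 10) 6624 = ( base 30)7AO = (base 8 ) 14740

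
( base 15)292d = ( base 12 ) 512a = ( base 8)21162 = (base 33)837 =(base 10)8818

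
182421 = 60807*3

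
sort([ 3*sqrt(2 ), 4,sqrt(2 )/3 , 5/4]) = [ sqrt(2)/3 , 5/4,4, 3*sqrt ( 2)] 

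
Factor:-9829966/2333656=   -  2^ ( - 2)*13^( - 1)*19^( - 1)*433^1*1181^( - 1 )*11351^1 =- 4914983/1166828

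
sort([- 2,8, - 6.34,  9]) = [ - 6.34, -2,8 , 9 ] 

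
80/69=1+ 11/69= 1.16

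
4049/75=53 + 74/75=53.99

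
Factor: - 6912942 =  - 2^1*3^1 * 1152157^1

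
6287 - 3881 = 2406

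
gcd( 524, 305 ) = 1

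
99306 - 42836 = 56470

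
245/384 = 245/384 = 0.64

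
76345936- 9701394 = 66644542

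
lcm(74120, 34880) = 592960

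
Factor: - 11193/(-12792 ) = 7/8=2^( - 3)*7^1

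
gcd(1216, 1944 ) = 8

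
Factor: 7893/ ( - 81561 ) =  - 3/31 = - 3^1 * 31^( - 1)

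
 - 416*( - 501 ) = 208416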